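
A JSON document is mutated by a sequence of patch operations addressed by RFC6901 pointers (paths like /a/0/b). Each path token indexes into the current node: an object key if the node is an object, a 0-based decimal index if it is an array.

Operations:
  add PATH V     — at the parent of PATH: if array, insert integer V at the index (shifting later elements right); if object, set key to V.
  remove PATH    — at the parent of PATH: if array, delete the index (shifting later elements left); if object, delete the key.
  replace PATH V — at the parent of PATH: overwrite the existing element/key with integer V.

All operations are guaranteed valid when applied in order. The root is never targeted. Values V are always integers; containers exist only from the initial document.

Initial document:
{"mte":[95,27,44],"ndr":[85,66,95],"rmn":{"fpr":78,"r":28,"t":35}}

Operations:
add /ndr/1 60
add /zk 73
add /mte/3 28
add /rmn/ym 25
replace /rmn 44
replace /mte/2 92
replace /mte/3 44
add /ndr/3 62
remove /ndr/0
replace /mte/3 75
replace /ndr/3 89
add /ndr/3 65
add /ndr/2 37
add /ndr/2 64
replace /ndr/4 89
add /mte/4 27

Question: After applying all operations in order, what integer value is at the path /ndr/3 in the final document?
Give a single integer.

Answer: 37

Derivation:
After op 1 (add /ndr/1 60): {"mte":[95,27,44],"ndr":[85,60,66,95],"rmn":{"fpr":78,"r":28,"t":35}}
After op 2 (add /zk 73): {"mte":[95,27,44],"ndr":[85,60,66,95],"rmn":{"fpr":78,"r":28,"t":35},"zk":73}
After op 3 (add /mte/3 28): {"mte":[95,27,44,28],"ndr":[85,60,66,95],"rmn":{"fpr":78,"r":28,"t":35},"zk":73}
After op 4 (add /rmn/ym 25): {"mte":[95,27,44,28],"ndr":[85,60,66,95],"rmn":{"fpr":78,"r":28,"t":35,"ym":25},"zk":73}
After op 5 (replace /rmn 44): {"mte":[95,27,44,28],"ndr":[85,60,66,95],"rmn":44,"zk":73}
After op 6 (replace /mte/2 92): {"mte":[95,27,92,28],"ndr":[85,60,66,95],"rmn":44,"zk":73}
After op 7 (replace /mte/3 44): {"mte":[95,27,92,44],"ndr":[85,60,66,95],"rmn":44,"zk":73}
After op 8 (add /ndr/3 62): {"mte":[95,27,92,44],"ndr":[85,60,66,62,95],"rmn":44,"zk":73}
After op 9 (remove /ndr/0): {"mte":[95,27,92,44],"ndr":[60,66,62,95],"rmn":44,"zk":73}
After op 10 (replace /mte/3 75): {"mte":[95,27,92,75],"ndr":[60,66,62,95],"rmn":44,"zk":73}
After op 11 (replace /ndr/3 89): {"mte":[95,27,92,75],"ndr":[60,66,62,89],"rmn":44,"zk":73}
After op 12 (add /ndr/3 65): {"mte":[95,27,92,75],"ndr":[60,66,62,65,89],"rmn":44,"zk":73}
After op 13 (add /ndr/2 37): {"mte":[95,27,92,75],"ndr":[60,66,37,62,65,89],"rmn":44,"zk":73}
After op 14 (add /ndr/2 64): {"mte":[95,27,92,75],"ndr":[60,66,64,37,62,65,89],"rmn":44,"zk":73}
After op 15 (replace /ndr/4 89): {"mte":[95,27,92,75],"ndr":[60,66,64,37,89,65,89],"rmn":44,"zk":73}
After op 16 (add /mte/4 27): {"mte":[95,27,92,75,27],"ndr":[60,66,64,37,89,65,89],"rmn":44,"zk":73}
Value at /ndr/3: 37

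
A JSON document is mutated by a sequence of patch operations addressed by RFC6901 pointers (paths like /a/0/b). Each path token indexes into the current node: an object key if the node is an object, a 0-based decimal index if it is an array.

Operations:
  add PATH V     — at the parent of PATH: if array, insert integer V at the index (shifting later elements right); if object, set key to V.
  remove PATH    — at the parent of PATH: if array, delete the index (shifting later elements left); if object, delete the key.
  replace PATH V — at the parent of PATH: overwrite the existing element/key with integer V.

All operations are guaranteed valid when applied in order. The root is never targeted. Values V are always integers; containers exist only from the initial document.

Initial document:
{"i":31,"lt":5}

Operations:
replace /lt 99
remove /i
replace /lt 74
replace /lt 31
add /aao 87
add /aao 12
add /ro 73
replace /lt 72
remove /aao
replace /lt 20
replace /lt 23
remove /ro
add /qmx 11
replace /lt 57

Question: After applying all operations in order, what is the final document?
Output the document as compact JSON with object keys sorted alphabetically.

After op 1 (replace /lt 99): {"i":31,"lt":99}
After op 2 (remove /i): {"lt":99}
After op 3 (replace /lt 74): {"lt":74}
After op 4 (replace /lt 31): {"lt":31}
After op 5 (add /aao 87): {"aao":87,"lt":31}
After op 6 (add /aao 12): {"aao":12,"lt":31}
After op 7 (add /ro 73): {"aao":12,"lt":31,"ro":73}
After op 8 (replace /lt 72): {"aao":12,"lt":72,"ro":73}
After op 9 (remove /aao): {"lt":72,"ro":73}
After op 10 (replace /lt 20): {"lt":20,"ro":73}
After op 11 (replace /lt 23): {"lt":23,"ro":73}
After op 12 (remove /ro): {"lt":23}
After op 13 (add /qmx 11): {"lt":23,"qmx":11}
After op 14 (replace /lt 57): {"lt":57,"qmx":11}

Answer: {"lt":57,"qmx":11}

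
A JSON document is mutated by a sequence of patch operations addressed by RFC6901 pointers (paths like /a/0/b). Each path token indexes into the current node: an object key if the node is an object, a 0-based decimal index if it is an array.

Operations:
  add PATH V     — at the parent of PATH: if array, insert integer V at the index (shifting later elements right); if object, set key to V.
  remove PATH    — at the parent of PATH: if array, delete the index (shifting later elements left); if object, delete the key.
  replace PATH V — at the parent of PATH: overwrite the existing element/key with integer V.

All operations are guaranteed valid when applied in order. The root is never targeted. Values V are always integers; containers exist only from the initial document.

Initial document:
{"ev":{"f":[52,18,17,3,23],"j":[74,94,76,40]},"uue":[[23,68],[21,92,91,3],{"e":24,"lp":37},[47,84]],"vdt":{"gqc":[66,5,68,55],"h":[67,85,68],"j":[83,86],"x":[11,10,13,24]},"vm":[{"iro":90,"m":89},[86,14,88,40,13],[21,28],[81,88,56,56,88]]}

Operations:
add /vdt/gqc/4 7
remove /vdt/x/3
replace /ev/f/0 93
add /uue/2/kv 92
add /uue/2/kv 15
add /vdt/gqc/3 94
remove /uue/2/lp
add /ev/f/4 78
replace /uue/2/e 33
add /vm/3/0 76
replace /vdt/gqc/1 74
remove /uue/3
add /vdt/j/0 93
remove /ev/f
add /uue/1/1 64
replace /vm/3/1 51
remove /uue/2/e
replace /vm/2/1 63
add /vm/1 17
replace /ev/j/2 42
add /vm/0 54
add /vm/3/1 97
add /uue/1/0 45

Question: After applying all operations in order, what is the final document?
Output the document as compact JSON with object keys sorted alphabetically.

After op 1 (add /vdt/gqc/4 7): {"ev":{"f":[52,18,17,3,23],"j":[74,94,76,40]},"uue":[[23,68],[21,92,91,3],{"e":24,"lp":37},[47,84]],"vdt":{"gqc":[66,5,68,55,7],"h":[67,85,68],"j":[83,86],"x":[11,10,13,24]},"vm":[{"iro":90,"m":89},[86,14,88,40,13],[21,28],[81,88,56,56,88]]}
After op 2 (remove /vdt/x/3): {"ev":{"f":[52,18,17,3,23],"j":[74,94,76,40]},"uue":[[23,68],[21,92,91,3],{"e":24,"lp":37},[47,84]],"vdt":{"gqc":[66,5,68,55,7],"h":[67,85,68],"j":[83,86],"x":[11,10,13]},"vm":[{"iro":90,"m":89},[86,14,88,40,13],[21,28],[81,88,56,56,88]]}
After op 3 (replace /ev/f/0 93): {"ev":{"f":[93,18,17,3,23],"j":[74,94,76,40]},"uue":[[23,68],[21,92,91,3],{"e":24,"lp":37},[47,84]],"vdt":{"gqc":[66,5,68,55,7],"h":[67,85,68],"j":[83,86],"x":[11,10,13]},"vm":[{"iro":90,"m":89},[86,14,88,40,13],[21,28],[81,88,56,56,88]]}
After op 4 (add /uue/2/kv 92): {"ev":{"f":[93,18,17,3,23],"j":[74,94,76,40]},"uue":[[23,68],[21,92,91,3],{"e":24,"kv":92,"lp":37},[47,84]],"vdt":{"gqc":[66,5,68,55,7],"h":[67,85,68],"j":[83,86],"x":[11,10,13]},"vm":[{"iro":90,"m":89},[86,14,88,40,13],[21,28],[81,88,56,56,88]]}
After op 5 (add /uue/2/kv 15): {"ev":{"f":[93,18,17,3,23],"j":[74,94,76,40]},"uue":[[23,68],[21,92,91,3],{"e":24,"kv":15,"lp":37},[47,84]],"vdt":{"gqc":[66,5,68,55,7],"h":[67,85,68],"j":[83,86],"x":[11,10,13]},"vm":[{"iro":90,"m":89},[86,14,88,40,13],[21,28],[81,88,56,56,88]]}
After op 6 (add /vdt/gqc/3 94): {"ev":{"f":[93,18,17,3,23],"j":[74,94,76,40]},"uue":[[23,68],[21,92,91,3],{"e":24,"kv":15,"lp":37},[47,84]],"vdt":{"gqc":[66,5,68,94,55,7],"h":[67,85,68],"j":[83,86],"x":[11,10,13]},"vm":[{"iro":90,"m":89},[86,14,88,40,13],[21,28],[81,88,56,56,88]]}
After op 7 (remove /uue/2/lp): {"ev":{"f":[93,18,17,3,23],"j":[74,94,76,40]},"uue":[[23,68],[21,92,91,3],{"e":24,"kv":15},[47,84]],"vdt":{"gqc":[66,5,68,94,55,7],"h":[67,85,68],"j":[83,86],"x":[11,10,13]},"vm":[{"iro":90,"m":89},[86,14,88,40,13],[21,28],[81,88,56,56,88]]}
After op 8 (add /ev/f/4 78): {"ev":{"f":[93,18,17,3,78,23],"j":[74,94,76,40]},"uue":[[23,68],[21,92,91,3],{"e":24,"kv":15},[47,84]],"vdt":{"gqc":[66,5,68,94,55,7],"h":[67,85,68],"j":[83,86],"x":[11,10,13]},"vm":[{"iro":90,"m":89},[86,14,88,40,13],[21,28],[81,88,56,56,88]]}
After op 9 (replace /uue/2/e 33): {"ev":{"f":[93,18,17,3,78,23],"j":[74,94,76,40]},"uue":[[23,68],[21,92,91,3],{"e":33,"kv":15},[47,84]],"vdt":{"gqc":[66,5,68,94,55,7],"h":[67,85,68],"j":[83,86],"x":[11,10,13]},"vm":[{"iro":90,"m":89},[86,14,88,40,13],[21,28],[81,88,56,56,88]]}
After op 10 (add /vm/3/0 76): {"ev":{"f":[93,18,17,3,78,23],"j":[74,94,76,40]},"uue":[[23,68],[21,92,91,3],{"e":33,"kv":15},[47,84]],"vdt":{"gqc":[66,5,68,94,55,7],"h":[67,85,68],"j":[83,86],"x":[11,10,13]},"vm":[{"iro":90,"m":89},[86,14,88,40,13],[21,28],[76,81,88,56,56,88]]}
After op 11 (replace /vdt/gqc/1 74): {"ev":{"f":[93,18,17,3,78,23],"j":[74,94,76,40]},"uue":[[23,68],[21,92,91,3],{"e":33,"kv":15},[47,84]],"vdt":{"gqc":[66,74,68,94,55,7],"h":[67,85,68],"j":[83,86],"x":[11,10,13]},"vm":[{"iro":90,"m":89},[86,14,88,40,13],[21,28],[76,81,88,56,56,88]]}
After op 12 (remove /uue/3): {"ev":{"f":[93,18,17,3,78,23],"j":[74,94,76,40]},"uue":[[23,68],[21,92,91,3],{"e":33,"kv":15}],"vdt":{"gqc":[66,74,68,94,55,7],"h":[67,85,68],"j":[83,86],"x":[11,10,13]},"vm":[{"iro":90,"m":89},[86,14,88,40,13],[21,28],[76,81,88,56,56,88]]}
After op 13 (add /vdt/j/0 93): {"ev":{"f":[93,18,17,3,78,23],"j":[74,94,76,40]},"uue":[[23,68],[21,92,91,3],{"e":33,"kv":15}],"vdt":{"gqc":[66,74,68,94,55,7],"h":[67,85,68],"j":[93,83,86],"x":[11,10,13]},"vm":[{"iro":90,"m":89},[86,14,88,40,13],[21,28],[76,81,88,56,56,88]]}
After op 14 (remove /ev/f): {"ev":{"j":[74,94,76,40]},"uue":[[23,68],[21,92,91,3],{"e":33,"kv":15}],"vdt":{"gqc":[66,74,68,94,55,7],"h":[67,85,68],"j":[93,83,86],"x":[11,10,13]},"vm":[{"iro":90,"m":89},[86,14,88,40,13],[21,28],[76,81,88,56,56,88]]}
After op 15 (add /uue/1/1 64): {"ev":{"j":[74,94,76,40]},"uue":[[23,68],[21,64,92,91,3],{"e":33,"kv":15}],"vdt":{"gqc":[66,74,68,94,55,7],"h":[67,85,68],"j":[93,83,86],"x":[11,10,13]},"vm":[{"iro":90,"m":89},[86,14,88,40,13],[21,28],[76,81,88,56,56,88]]}
After op 16 (replace /vm/3/1 51): {"ev":{"j":[74,94,76,40]},"uue":[[23,68],[21,64,92,91,3],{"e":33,"kv":15}],"vdt":{"gqc":[66,74,68,94,55,7],"h":[67,85,68],"j":[93,83,86],"x":[11,10,13]},"vm":[{"iro":90,"m":89},[86,14,88,40,13],[21,28],[76,51,88,56,56,88]]}
After op 17 (remove /uue/2/e): {"ev":{"j":[74,94,76,40]},"uue":[[23,68],[21,64,92,91,3],{"kv":15}],"vdt":{"gqc":[66,74,68,94,55,7],"h":[67,85,68],"j":[93,83,86],"x":[11,10,13]},"vm":[{"iro":90,"m":89},[86,14,88,40,13],[21,28],[76,51,88,56,56,88]]}
After op 18 (replace /vm/2/1 63): {"ev":{"j":[74,94,76,40]},"uue":[[23,68],[21,64,92,91,3],{"kv":15}],"vdt":{"gqc":[66,74,68,94,55,7],"h":[67,85,68],"j":[93,83,86],"x":[11,10,13]},"vm":[{"iro":90,"m":89},[86,14,88,40,13],[21,63],[76,51,88,56,56,88]]}
After op 19 (add /vm/1 17): {"ev":{"j":[74,94,76,40]},"uue":[[23,68],[21,64,92,91,3],{"kv":15}],"vdt":{"gqc":[66,74,68,94,55,7],"h":[67,85,68],"j":[93,83,86],"x":[11,10,13]},"vm":[{"iro":90,"m":89},17,[86,14,88,40,13],[21,63],[76,51,88,56,56,88]]}
After op 20 (replace /ev/j/2 42): {"ev":{"j":[74,94,42,40]},"uue":[[23,68],[21,64,92,91,3],{"kv":15}],"vdt":{"gqc":[66,74,68,94,55,7],"h":[67,85,68],"j":[93,83,86],"x":[11,10,13]},"vm":[{"iro":90,"m":89},17,[86,14,88,40,13],[21,63],[76,51,88,56,56,88]]}
After op 21 (add /vm/0 54): {"ev":{"j":[74,94,42,40]},"uue":[[23,68],[21,64,92,91,3],{"kv":15}],"vdt":{"gqc":[66,74,68,94,55,7],"h":[67,85,68],"j":[93,83,86],"x":[11,10,13]},"vm":[54,{"iro":90,"m":89},17,[86,14,88,40,13],[21,63],[76,51,88,56,56,88]]}
After op 22 (add /vm/3/1 97): {"ev":{"j":[74,94,42,40]},"uue":[[23,68],[21,64,92,91,3],{"kv":15}],"vdt":{"gqc":[66,74,68,94,55,7],"h":[67,85,68],"j":[93,83,86],"x":[11,10,13]},"vm":[54,{"iro":90,"m":89},17,[86,97,14,88,40,13],[21,63],[76,51,88,56,56,88]]}
After op 23 (add /uue/1/0 45): {"ev":{"j":[74,94,42,40]},"uue":[[23,68],[45,21,64,92,91,3],{"kv":15}],"vdt":{"gqc":[66,74,68,94,55,7],"h":[67,85,68],"j":[93,83,86],"x":[11,10,13]},"vm":[54,{"iro":90,"m":89},17,[86,97,14,88,40,13],[21,63],[76,51,88,56,56,88]]}

Answer: {"ev":{"j":[74,94,42,40]},"uue":[[23,68],[45,21,64,92,91,3],{"kv":15}],"vdt":{"gqc":[66,74,68,94,55,7],"h":[67,85,68],"j":[93,83,86],"x":[11,10,13]},"vm":[54,{"iro":90,"m":89},17,[86,97,14,88,40,13],[21,63],[76,51,88,56,56,88]]}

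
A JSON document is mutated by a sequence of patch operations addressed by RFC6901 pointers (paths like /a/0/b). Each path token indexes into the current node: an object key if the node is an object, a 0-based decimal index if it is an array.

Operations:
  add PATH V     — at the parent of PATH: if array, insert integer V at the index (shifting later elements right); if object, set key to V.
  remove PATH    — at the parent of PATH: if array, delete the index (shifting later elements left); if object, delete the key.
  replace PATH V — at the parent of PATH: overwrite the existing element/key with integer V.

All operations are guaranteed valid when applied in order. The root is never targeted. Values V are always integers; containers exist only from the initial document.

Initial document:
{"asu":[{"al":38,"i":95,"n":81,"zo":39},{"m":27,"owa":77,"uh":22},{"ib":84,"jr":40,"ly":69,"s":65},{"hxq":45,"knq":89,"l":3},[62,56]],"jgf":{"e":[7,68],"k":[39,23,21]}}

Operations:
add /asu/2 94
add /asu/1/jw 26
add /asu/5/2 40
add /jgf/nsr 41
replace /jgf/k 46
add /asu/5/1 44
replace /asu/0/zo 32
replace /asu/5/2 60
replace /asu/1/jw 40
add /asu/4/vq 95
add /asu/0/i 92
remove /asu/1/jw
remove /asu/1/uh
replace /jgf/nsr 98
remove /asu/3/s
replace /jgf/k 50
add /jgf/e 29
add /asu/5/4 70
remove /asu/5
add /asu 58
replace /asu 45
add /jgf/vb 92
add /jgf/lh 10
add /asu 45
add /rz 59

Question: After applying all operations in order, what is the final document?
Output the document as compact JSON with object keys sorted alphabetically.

After op 1 (add /asu/2 94): {"asu":[{"al":38,"i":95,"n":81,"zo":39},{"m":27,"owa":77,"uh":22},94,{"ib":84,"jr":40,"ly":69,"s":65},{"hxq":45,"knq":89,"l":3},[62,56]],"jgf":{"e":[7,68],"k":[39,23,21]}}
After op 2 (add /asu/1/jw 26): {"asu":[{"al":38,"i":95,"n":81,"zo":39},{"jw":26,"m":27,"owa":77,"uh":22},94,{"ib":84,"jr":40,"ly":69,"s":65},{"hxq":45,"knq":89,"l":3},[62,56]],"jgf":{"e":[7,68],"k":[39,23,21]}}
After op 3 (add /asu/5/2 40): {"asu":[{"al":38,"i":95,"n":81,"zo":39},{"jw":26,"m":27,"owa":77,"uh":22},94,{"ib":84,"jr":40,"ly":69,"s":65},{"hxq":45,"knq":89,"l":3},[62,56,40]],"jgf":{"e":[7,68],"k":[39,23,21]}}
After op 4 (add /jgf/nsr 41): {"asu":[{"al":38,"i":95,"n":81,"zo":39},{"jw":26,"m":27,"owa":77,"uh":22},94,{"ib":84,"jr":40,"ly":69,"s":65},{"hxq":45,"knq":89,"l":3},[62,56,40]],"jgf":{"e":[7,68],"k":[39,23,21],"nsr":41}}
After op 5 (replace /jgf/k 46): {"asu":[{"al":38,"i":95,"n":81,"zo":39},{"jw":26,"m":27,"owa":77,"uh":22},94,{"ib":84,"jr":40,"ly":69,"s":65},{"hxq":45,"knq":89,"l":3},[62,56,40]],"jgf":{"e":[7,68],"k":46,"nsr":41}}
After op 6 (add /asu/5/1 44): {"asu":[{"al":38,"i":95,"n":81,"zo":39},{"jw":26,"m":27,"owa":77,"uh":22},94,{"ib":84,"jr":40,"ly":69,"s":65},{"hxq":45,"knq":89,"l":3},[62,44,56,40]],"jgf":{"e":[7,68],"k":46,"nsr":41}}
After op 7 (replace /asu/0/zo 32): {"asu":[{"al":38,"i":95,"n":81,"zo":32},{"jw":26,"m":27,"owa":77,"uh":22},94,{"ib":84,"jr":40,"ly":69,"s":65},{"hxq":45,"knq":89,"l":3},[62,44,56,40]],"jgf":{"e":[7,68],"k":46,"nsr":41}}
After op 8 (replace /asu/5/2 60): {"asu":[{"al":38,"i":95,"n":81,"zo":32},{"jw":26,"m":27,"owa":77,"uh":22},94,{"ib":84,"jr":40,"ly":69,"s":65},{"hxq":45,"knq":89,"l":3},[62,44,60,40]],"jgf":{"e":[7,68],"k":46,"nsr":41}}
After op 9 (replace /asu/1/jw 40): {"asu":[{"al":38,"i":95,"n":81,"zo":32},{"jw":40,"m":27,"owa":77,"uh":22},94,{"ib":84,"jr":40,"ly":69,"s":65},{"hxq":45,"knq":89,"l":3},[62,44,60,40]],"jgf":{"e":[7,68],"k":46,"nsr":41}}
After op 10 (add /asu/4/vq 95): {"asu":[{"al":38,"i":95,"n":81,"zo":32},{"jw":40,"m":27,"owa":77,"uh":22},94,{"ib":84,"jr":40,"ly":69,"s":65},{"hxq":45,"knq":89,"l":3,"vq":95},[62,44,60,40]],"jgf":{"e":[7,68],"k":46,"nsr":41}}
After op 11 (add /asu/0/i 92): {"asu":[{"al":38,"i":92,"n":81,"zo":32},{"jw":40,"m":27,"owa":77,"uh":22},94,{"ib":84,"jr":40,"ly":69,"s":65},{"hxq":45,"knq":89,"l":3,"vq":95},[62,44,60,40]],"jgf":{"e":[7,68],"k":46,"nsr":41}}
After op 12 (remove /asu/1/jw): {"asu":[{"al":38,"i":92,"n":81,"zo":32},{"m":27,"owa":77,"uh":22},94,{"ib":84,"jr":40,"ly":69,"s":65},{"hxq":45,"knq":89,"l":3,"vq":95},[62,44,60,40]],"jgf":{"e":[7,68],"k":46,"nsr":41}}
After op 13 (remove /asu/1/uh): {"asu":[{"al":38,"i":92,"n":81,"zo":32},{"m":27,"owa":77},94,{"ib":84,"jr":40,"ly":69,"s":65},{"hxq":45,"knq":89,"l":3,"vq":95},[62,44,60,40]],"jgf":{"e":[7,68],"k":46,"nsr":41}}
After op 14 (replace /jgf/nsr 98): {"asu":[{"al":38,"i":92,"n":81,"zo":32},{"m":27,"owa":77},94,{"ib":84,"jr":40,"ly":69,"s":65},{"hxq":45,"knq":89,"l":3,"vq":95},[62,44,60,40]],"jgf":{"e":[7,68],"k":46,"nsr":98}}
After op 15 (remove /asu/3/s): {"asu":[{"al":38,"i":92,"n":81,"zo":32},{"m":27,"owa":77},94,{"ib":84,"jr":40,"ly":69},{"hxq":45,"knq":89,"l":3,"vq":95},[62,44,60,40]],"jgf":{"e":[7,68],"k":46,"nsr":98}}
After op 16 (replace /jgf/k 50): {"asu":[{"al":38,"i":92,"n":81,"zo":32},{"m":27,"owa":77},94,{"ib":84,"jr":40,"ly":69},{"hxq":45,"knq":89,"l":3,"vq":95},[62,44,60,40]],"jgf":{"e":[7,68],"k":50,"nsr":98}}
After op 17 (add /jgf/e 29): {"asu":[{"al":38,"i":92,"n":81,"zo":32},{"m":27,"owa":77},94,{"ib":84,"jr":40,"ly":69},{"hxq":45,"knq":89,"l":3,"vq":95},[62,44,60,40]],"jgf":{"e":29,"k":50,"nsr":98}}
After op 18 (add /asu/5/4 70): {"asu":[{"al":38,"i":92,"n":81,"zo":32},{"m":27,"owa":77},94,{"ib":84,"jr":40,"ly":69},{"hxq":45,"knq":89,"l":3,"vq":95},[62,44,60,40,70]],"jgf":{"e":29,"k":50,"nsr":98}}
After op 19 (remove /asu/5): {"asu":[{"al":38,"i":92,"n":81,"zo":32},{"m":27,"owa":77},94,{"ib":84,"jr":40,"ly":69},{"hxq":45,"knq":89,"l":3,"vq":95}],"jgf":{"e":29,"k":50,"nsr":98}}
After op 20 (add /asu 58): {"asu":58,"jgf":{"e":29,"k":50,"nsr":98}}
After op 21 (replace /asu 45): {"asu":45,"jgf":{"e":29,"k":50,"nsr":98}}
After op 22 (add /jgf/vb 92): {"asu":45,"jgf":{"e":29,"k":50,"nsr":98,"vb":92}}
After op 23 (add /jgf/lh 10): {"asu":45,"jgf":{"e":29,"k":50,"lh":10,"nsr":98,"vb":92}}
After op 24 (add /asu 45): {"asu":45,"jgf":{"e":29,"k":50,"lh":10,"nsr":98,"vb":92}}
After op 25 (add /rz 59): {"asu":45,"jgf":{"e":29,"k":50,"lh":10,"nsr":98,"vb":92},"rz":59}

Answer: {"asu":45,"jgf":{"e":29,"k":50,"lh":10,"nsr":98,"vb":92},"rz":59}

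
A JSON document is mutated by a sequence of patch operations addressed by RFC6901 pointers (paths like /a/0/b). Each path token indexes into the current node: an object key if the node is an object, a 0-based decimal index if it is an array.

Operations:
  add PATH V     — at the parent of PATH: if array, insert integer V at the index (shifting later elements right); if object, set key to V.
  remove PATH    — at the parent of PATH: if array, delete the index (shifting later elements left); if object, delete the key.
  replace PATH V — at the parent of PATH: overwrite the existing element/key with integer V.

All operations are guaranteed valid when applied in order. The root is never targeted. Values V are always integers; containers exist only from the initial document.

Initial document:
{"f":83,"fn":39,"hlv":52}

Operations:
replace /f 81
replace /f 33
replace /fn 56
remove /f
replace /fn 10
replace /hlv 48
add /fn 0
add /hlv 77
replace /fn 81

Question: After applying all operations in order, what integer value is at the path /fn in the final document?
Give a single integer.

After op 1 (replace /f 81): {"f":81,"fn":39,"hlv":52}
After op 2 (replace /f 33): {"f":33,"fn":39,"hlv":52}
After op 3 (replace /fn 56): {"f":33,"fn":56,"hlv":52}
After op 4 (remove /f): {"fn":56,"hlv":52}
After op 5 (replace /fn 10): {"fn":10,"hlv":52}
After op 6 (replace /hlv 48): {"fn":10,"hlv":48}
After op 7 (add /fn 0): {"fn":0,"hlv":48}
After op 8 (add /hlv 77): {"fn":0,"hlv":77}
After op 9 (replace /fn 81): {"fn":81,"hlv":77}
Value at /fn: 81

Answer: 81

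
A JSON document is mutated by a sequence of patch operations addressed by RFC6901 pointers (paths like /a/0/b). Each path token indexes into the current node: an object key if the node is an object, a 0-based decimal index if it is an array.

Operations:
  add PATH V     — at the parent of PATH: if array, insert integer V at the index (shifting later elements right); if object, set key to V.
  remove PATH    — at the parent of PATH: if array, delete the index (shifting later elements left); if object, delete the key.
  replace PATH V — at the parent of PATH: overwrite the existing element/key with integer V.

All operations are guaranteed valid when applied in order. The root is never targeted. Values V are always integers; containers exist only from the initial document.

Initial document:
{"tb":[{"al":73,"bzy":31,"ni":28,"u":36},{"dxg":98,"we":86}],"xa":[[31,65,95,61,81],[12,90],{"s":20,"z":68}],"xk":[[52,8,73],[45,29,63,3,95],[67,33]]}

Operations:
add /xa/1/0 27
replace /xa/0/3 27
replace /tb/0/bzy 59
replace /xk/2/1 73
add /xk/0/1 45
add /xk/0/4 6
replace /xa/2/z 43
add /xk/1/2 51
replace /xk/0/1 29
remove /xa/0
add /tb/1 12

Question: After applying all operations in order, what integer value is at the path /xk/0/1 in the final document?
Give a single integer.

Answer: 29

Derivation:
After op 1 (add /xa/1/0 27): {"tb":[{"al":73,"bzy":31,"ni":28,"u":36},{"dxg":98,"we":86}],"xa":[[31,65,95,61,81],[27,12,90],{"s":20,"z":68}],"xk":[[52,8,73],[45,29,63,3,95],[67,33]]}
After op 2 (replace /xa/0/3 27): {"tb":[{"al":73,"bzy":31,"ni":28,"u":36},{"dxg":98,"we":86}],"xa":[[31,65,95,27,81],[27,12,90],{"s":20,"z":68}],"xk":[[52,8,73],[45,29,63,3,95],[67,33]]}
After op 3 (replace /tb/0/bzy 59): {"tb":[{"al":73,"bzy":59,"ni":28,"u":36},{"dxg":98,"we":86}],"xa":[[31,65,95,27,81],[27,12,90],{"s":20,"z":68}],"xk":[[52,8,73],[45,29,63,3,95],[67,33]]}
After op 4 (replace /xk/2/1 73): {"tb":[{"al":73,"bzy":59,"ni":28,"u":36},{"dxg":98,"we":86}],"xa":[[31,65,95,27,81],[27,12,90],{"s":20,"z":68}],"xk":[[52,8,73],[45,29,63,3,95],[67,73]]}
After op 5 (add /xk/0/1 45): {"tb":[{"al":73,"bzy":59,"ni":28,"u":36},{"dxg":98,"we":86}],"xa":[[31,65,95,27,81],[27,12,90],{"s":20,"z":68}],"xk":[[52,45,8,73],[45,29,63,3,95],[67,73]]}
After op 6 (add /xk/0/4 6): {"tb":[{"al":73,"bzy":59,"ni":28,"u":36},{"dxg":98,"we":86}],"xa":[[31,65,95,27,81],[27,12,90],{"s":20,"z":68}],"xk":[[52,45,8,73,6],[45,29,63,3,95],[67,73]]}
After op 7 (replace /xa/2/z 43): {"tb":[{"al":73,"bzy":59,"ni":28,"u":36},{"dxg":98,"we":86}],"xa":[[31,65,95,27,81],[27,12,90],{"s":20,"z":43}],"xk":[[52,45,8,73,6],[45,29,63,3,95],[67,73]]}
After op 8 (add /xk/1/2 51): {"tb":[{"al":73,"bzy":59,"ni":28,"u":36},{"dxg":98,"we":86}],"xa":[[31,65,95,27,81],[27,12,90],{"s":20,"z":43}],"xk":[[52,45,8,73,6],[45,29,51,63,3,95],[67,73]]}
After op 9 (replace /xk/0/1 29): {"tb":[{"al":73,"bzy":59,"ni":28,"u":36},{"dxg":98,"we":86}],"xa":[[31,65,95,27,81],[27,12,90],{"s":20,"z":43}],"xk":[[52,29,8,73,6],[45,29,51,63,3,95],[67,73]]}
After op 10 (remove /xa/0): {"tb":[{"al":73,"bzy":59,"ni":28,"u":36},{"dxg":98,"we":86}],"xa":[[27,12,90],{"s":20,"z":43}],"xk":[[52,29,8,73,6],[45,29,51,63,3,95],[67,73]]}
After op 11 (add /tb/1 12): {"tb":[{"al":73,"bzy":59,"ni":28,"u":36},12,{"dxg":98,"we":86}],"xa":[[27,12,90],{"s":20,"z":43}],"xk":[[52,29,8,73,6],[45,29,51,63,3,95],[67,73]]}
Value at /xk/0/1: 29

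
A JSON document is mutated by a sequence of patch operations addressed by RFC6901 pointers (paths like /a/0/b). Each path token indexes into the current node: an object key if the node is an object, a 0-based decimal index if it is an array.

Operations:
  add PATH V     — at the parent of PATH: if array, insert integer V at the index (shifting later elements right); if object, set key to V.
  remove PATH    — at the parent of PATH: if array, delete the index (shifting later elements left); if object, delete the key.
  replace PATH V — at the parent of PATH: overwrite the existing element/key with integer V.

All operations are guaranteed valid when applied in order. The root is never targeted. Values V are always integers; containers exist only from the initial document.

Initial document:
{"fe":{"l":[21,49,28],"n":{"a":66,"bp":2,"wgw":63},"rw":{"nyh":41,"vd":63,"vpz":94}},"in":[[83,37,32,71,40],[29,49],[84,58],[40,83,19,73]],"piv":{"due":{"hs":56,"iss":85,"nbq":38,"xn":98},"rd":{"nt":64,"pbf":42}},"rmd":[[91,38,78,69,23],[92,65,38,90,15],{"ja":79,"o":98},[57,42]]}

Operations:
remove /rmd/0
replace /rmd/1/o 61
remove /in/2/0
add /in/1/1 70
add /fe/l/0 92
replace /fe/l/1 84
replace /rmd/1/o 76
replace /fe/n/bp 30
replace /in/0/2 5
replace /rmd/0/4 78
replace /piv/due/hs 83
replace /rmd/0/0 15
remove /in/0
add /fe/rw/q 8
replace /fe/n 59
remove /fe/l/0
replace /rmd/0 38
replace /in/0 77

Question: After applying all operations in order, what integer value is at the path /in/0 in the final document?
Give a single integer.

Answer: 77

Derivation:
After op 1 (remove /rmd/0): {"fe":{"l":[21,49,28],"n":{"a":66,"bp":2,"wgw":63},"rw":{"nyh":41,"vd":63,"vpz":94}},"in":[[83,37,32,71,40],[29,49],[84,58],[40,83,19,73]],"piv":{"due":{"hs":56,"iss":85,"nbq":38,"xn":98},"rd":{"nt":64,"pbf":42}},"rmd":[[92,65,38,90,15],{"ja":79,"o":98},[57,42]]}
After op 2 (replace /rmd/1/o 61): {"fe":{"l":[21,49,28],"n":{"a":66,"bp":2,"wgw":63},"rw":{"nyh":41,"vd":63,"vpz":94}},"in":[[83,37,32,71,40],[29,49],[84,58],[40,83,19,73]],"piv":{"due":{"hs":56,"iss":85,"nbq":38,"xn":98},"rd":{"nt":64,"pbf":42}},"rmd":[[92,65,38,90,15],{"ja":79,"o":61},[57,42]]}
After op 3 (remove /in/2/0): {"fe":{"l":[21,49,28],"n":{"a":66,"bp":2,"wgw":63},"rw":{"nyh":41,"vd":63,"vpz":94}},"in":[[83,37,32,71,40],[29,49],[58],[40,83,19,73]],"piv":{"due":{"hs":56,"iss":85,"nbq":38,"xn":98},"rd":{"nt":64,"pbf":42}},"rmd":[[92,65,38,90,15],{"ja":79,"o":61},[57,42]]}
After op 4 (add /in/1/1 70): {"fe":{"l":[21,49,28],"n":{"a":66,"bp":2,"wgw":63},"rw":{"nyh":41,"vd":63,"vpz":94}},"in":[[83,37,32,71,40],[29,70,49],[58],[40,83,19,73]],"piv":{"due":{"hs":56,"iss":85,"nbq":38,"xn":98},"rd":{"nt":64,"pbf":42}},"rmd":[[92,65,38,90,15],{"ja":79,"o":61},[57,42]]}
After op 5 (add /fe/l/0 92): {"fe":{"l":[92,21,49,28],"n":{"a":66,"bp":2,"wgw":63},"rw":{"nyh":41,"vd":63,"vpz":94}},"in":[[83,37,32,71,40],[29,70,49],[58],[40,83,19,73]],"piv":{"due":{"hs":56,"iss":85,"nbq":38,"xn":98},"rd":{"nt":64,"pbf":42}},"rmd":[[92,65,38,90,15],{"ja":79,"o":61},[57,42]]}
After op 6 (replace /fe/l/1 84): {"fe":{"l":[92,84,49,28],"n":{"a":66,"bp":2,"wgw":63},"rw":{"nyh":41,"vd":63,"vpz":94}},"in":[[83,37,32,71,40],[29,70,49],[58],[40,83,19,73]],"piv":{"due":{"hs":56,"iss":85,"nbq":38,"xn":98},"rd":{"nt":64,"pbf":42}},"rmd":[[92,65,38,90,15],{"ja":79,"o":61},[57,42]]}
After op 7 (replace /rmd/1/o 76): {"fe":{"l":[92,84,49,28],"n":{"a":66,"bp":2,"wgw":63},"rw":{"nyh":41,"vd":63,"vpz":94}},"in":[[83,37,32,71,40],[29,70,49],[58],[40,83,19,73]],"piv":{"due":{"hs":56,"iss":85,"nbq":38,"xn":98},"rd":{"nt":64,"pbf":42}},"rmd":[[92,65,38,90,15],{"ja":79,"o":76},[57,42]]}
After op 8 (replace /fe/n/bp 30): {"fe":{"l":[92,84,49,28],"n":{"a":66,"bp":30,"wgw":63},"rw":{"nyh":41,"vd":63,"vpz":94}},"in":[[83,37,32,71,40],[29,70,49],[58],[40,83,19,73]],"piv":{"due":{"hs":56,"iss":85,"nbq":38,"xn":98},"rd":{"nt":64,"pbf":42}},"rmd":[[92,65,38,90,15],{"ja":79,"o":76},[57,42]]}
After op 9 (replace /in/0/2 5): {"fe":{"l":[92,84,49,28],"n":{"a":66,"bp":30,"wgw":63},"rw":{"nyh":41,"vd":63,"vpz":94}},"in":[[83,37,5,71,40],[29,70,49],[58],[40,83,19,73]],"piv":{"due":{"hs":56,"iss":85,"nbq":38,"xn":98},"rd":{"nt":64,"pbf":42}},"rmd":[[92,65,38,90,15],{"ja":79,"o":76},[57,42]]}
After op 10 (replace /rmd/0/4 78): {"fe":{"l":[92,84,49,28],"n":{"a":66,"bp":30,"wgw":63},"rw":{"nyh":41,"vd":63,"vpz":94}},"in":[[83,37,5,71,40],[29,70,49],[58],[40,83,19,73]],"piv":{"due":{"hs":56,"iss":85,"nbq":38,"xn":98},"rd":{"nt":64,"pbf":42}},"rmd":[[92,65,38,90,78],{"ja":79,"o":76},[57,42]]}
After op 11 (replace /piv/due/hs 83): {"fe":{"l":[92,84,49,28],"n":{"a":66,"bp":30,"wgw":63},"rw":{"nyh":41,"vd":63,"vpz":94}},"in":[[83,37,5,71,40],[29,70,49],[58],[40,83,19,73]],"piv":{"due":{"hs":83,"iss":85,"nbq":38,"xn":98},"rd":{"nt":64,"pbf":42}},"rmd":[[92,65,38,90,78],{"ja":79,"o":76},[57,42]]}
After op 12 (replace /rmd/0/0 15): {"fe":{"l":[92,84,49,28],"n":{"a":66,"bp":30,"wgw":63},"rw":{"nyh":41,"vd":63,"vpz":94}},"in":[[83,37,5,71,40],[29,70,49],[58],[40,83,19,73]],"piv":{"due":{"hs":83,"iss":85,"nbq":38,"xn":98},"rd":{"nt":64,"pbf":42}},"rmd":[[15,65,38,90,78],{"ja":79,"o":76},[57,42]]}
After op 13 (remove /in/0): {"fe":{"l":[92,84,49,28],"n":{"a":66,"bp":30,"wgw":63},"rw":{"nyh":41,"vd":63,"vpz":94}},"in":[[29,70,49],[58],[40,83,19,73]],"piv":{"due":{"hs":83,"iss":85,"nbq":38,"xn":98},"rd":{"nt":64,"pbf":42}},"rmd":[[15,65,38,90,78],{"ja":79,"o":76},[57,42]]}
After op 14 (add /fe/rw/q 8): {"fe":{"l":[92,84,49,28],"n":{"a":66,"bp":30,"wgw":63},"rw":{"nyh":41,"q":8,"vd":63,"vpz":94}},"in":[[29,70,49],[58],[40,83,19,73]],"piv":{"due":{"hs":83,"iss":85,"nbq":38,"xn":98},"rd":{"nt":64,"pbf":42}},"rmd":[[15,65,38,90,78],{"ja":79,"o":76},[57,42]]}
After op 15 (replace /fe/n 59): {"fe":{"l":[92,84,49,28],"n":59,"rw":{"nyh":41,"q":8,"vd":63,"vpz":94}},"in":[[29,70,49],[58],[40,83,19,73]],"piv":{"due":{"hs":83,"iss":85,"nbq":38,"xn":98},"rd":{"nt":64,"pbf":42}},"rmd":[[15,65,38,90,78],{"ja":79,"o":76},[57,42]]}
After op 16 (remove /fe/l/0): {"fe":{"l":[84,49,28],"n":59,"rw":{"nyh":41,"q":8,"vd":63,"vpz":94}},"in":[[29,70,49],[58],[40,83,19,73]],"piv":{"due":{"hs":83,"iss":85,"nbq":38,"xn":98},"rd":{"nt":64,"pbf":42}},"rmd":[[15,65,38,90,78],{"ja":79,"o":76},[57,42]]}
After op 17 (replace /rmd/0 38): {"fe":{"l":[84,49,28],"n":59,"rw":{"nyh":41,"q":8,"vd":63,"vpz":94}},"in":[[29,70,49],[58],[40,83,19,73]],"piv":{"due":{"hs":83,"iss":85,"nbq":38,"xn":98},"rd":{"nt":64,"pbf":42}},"rmd":[38,{"ja":79,"o":76},[57,42]]}
After op 18 (replace /in/0 77): {"fe":{"l":[84,49,28],"n":59,"rw":{"nyh":41,"q":8,"vd":63,"vpz":94}},"in":[77,[58],[40,83,19,73]],"piv":{"due":{"hs":83,"iss":85,"nbq":38,"xn":98},"rd":{"nt":64,"pbf":42}},"rmd":[38,{"ja":79,"o":76},[57,42]]}
Value at /in/0: 77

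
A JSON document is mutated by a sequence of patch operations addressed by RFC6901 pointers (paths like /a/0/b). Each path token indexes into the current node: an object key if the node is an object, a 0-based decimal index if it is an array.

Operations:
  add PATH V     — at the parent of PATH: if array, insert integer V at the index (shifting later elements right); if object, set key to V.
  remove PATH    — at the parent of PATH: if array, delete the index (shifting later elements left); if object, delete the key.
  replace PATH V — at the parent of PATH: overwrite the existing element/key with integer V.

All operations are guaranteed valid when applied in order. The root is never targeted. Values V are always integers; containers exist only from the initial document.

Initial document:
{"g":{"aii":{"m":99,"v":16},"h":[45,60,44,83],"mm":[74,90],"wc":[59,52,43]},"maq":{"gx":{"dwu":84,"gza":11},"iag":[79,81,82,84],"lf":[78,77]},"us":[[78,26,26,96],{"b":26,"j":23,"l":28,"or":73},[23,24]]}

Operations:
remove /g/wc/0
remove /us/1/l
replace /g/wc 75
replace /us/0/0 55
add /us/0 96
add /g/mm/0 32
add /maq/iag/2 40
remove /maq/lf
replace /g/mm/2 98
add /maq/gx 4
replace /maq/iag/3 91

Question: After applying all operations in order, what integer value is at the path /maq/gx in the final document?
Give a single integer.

After op 1 (remove /g/wc/0): {"g":{"aii":{"m":99,"v":16},"h":[45,60,44,83],"mm":[74,90],"wc":[52,43]},"maq":{"gx":{"dwu":84,"gza":11},"iag":[79,81,82,84],"lf":[78,77]},"us":[[78,26,26,96],{"b":26,"j":23,"l":28,"or":73},[23,24]]}
After op 2 (remove /us/1/l): {"g":{"aii":{"m":99,"v":16},"h":[45,60,44,83],"mm":[74,90],"wc":[52,43]},"maq":{"gx":{"dwu":84,"gza":11},"iag":[79,81,82,84],"lf":[78,77]},"us":[[78,26,26,96],{"b":26,"j":23,"or":73},[23,24]]}
After op 3 (replace /g/wc 75): {"g":{"aii":{"m":99,"v":16},"h":[45,60,44,83],"mm":[74,90],"wc":75},"maq":{"gx":{"dwu":84,"gza":11},"iag":[79,81,82,84],"lf":[78,77]},"us":[[78,26,26,96],{"b":26,"j":23,"or":73},[23,24]]}
After op 4 (replace /us/0/0 55): {"g":{"aii":{"m":99,"v":16},"h":[45,60,44,83],"mm":[74,90],"wc":75},"maq":{"gx":{"dwu":84,"gza":11},"iag":[79,81,82,84],"lf":[78,77]},"us":[[55,26,26,96],{"b":26,"j":23,"or":73},[23,24]]}
After op 5 (add /us/0 96): {"g":{"aii":{"m":99,"v":16},"h":[45,60,44,83],"mm":[74,90],"wc":75},"maq":{"gx":{"dwu":84,"gza":11},"iag":[79,81,82,84],"lf":[78,77]},"us":[96,[55,26,26,96],{"b":26,"j":23,"or":73},[23,24]]}
After op 6 (add /g/mm/0 32): {"g":{"aii":{"m":99,"v":16},"h":[45,60,44,83],"mm":[32,74,90],"wc":75},"maq":{"gx":{"dwu":84,"gza":11},"iag":[79,81,82,84],"lf":[78,77]},"us":[96,[55,26,26,96],{"b":26,"j":23,"or":73},[23,24]]}
After op 7 (add /maq/iag/2 40): {"g":{"aii":{"m":99,"v":16},"h":[45,60,44,83],"mm":[32,74,90],"wc":75},"maq":{"gx":{"dwu":84,"gza":11},"iag":[79,81,40,82,84],"lf":[78,77]},"us":[96,[55,26,26,96],{"b":26,"j":23,"or":73},[23,24]]}
After op 8 (remove /maq/lf): {"g":{"aii":{"m":99,"v":16},"h":[45,60,44,83],"mm":[32,74,90],"wc":75},"maq":{"gx":{"dwu":84,"gza":11},"iag":[79,81,40,82,84]},"us":[96,[55,26,26,96],{"b":26,"j":23,"or":73},[23,24]]}
After op 9 (replace /g/mm/2 98): {"g":{"aii":{"m":99,"v":16},"h":[45,60,44,83],"mm":[32,74,98],"wc":75},"maq":{"gx":{"dwu":84,"gza":11},"iag":[79,81,40,82,84]},"us":[96,[55,26,26,96],{"b":26,"j":23,"or":73},[23,24]]}
After op 10 (add /maq/gx 4): {"g":{"aii":{"m":99,"v":16},"h":[45,60,44,83],"mm":[32,74,98],"wc":75},"maq":{"gx":4,"iag":[79,81,40,82,84]},"us":[96,[55,26,26,96],{"b":26,"j":23,"or":73},[23,24]]}
After op 11 (replace /maq/iag/3 91): {"g":{"aii":{"m":99,"v":16},"h":[45,60,44,83],"mm":[32,74,98],"wc":75},"maq":{"gx":4,"iag":[79,81,40,91,84]},"us":[96,[55,26,26,96],{"b":26,"j":23,"or":73},[23,24]]}
Value at /maq/gx: 4

Answer: 4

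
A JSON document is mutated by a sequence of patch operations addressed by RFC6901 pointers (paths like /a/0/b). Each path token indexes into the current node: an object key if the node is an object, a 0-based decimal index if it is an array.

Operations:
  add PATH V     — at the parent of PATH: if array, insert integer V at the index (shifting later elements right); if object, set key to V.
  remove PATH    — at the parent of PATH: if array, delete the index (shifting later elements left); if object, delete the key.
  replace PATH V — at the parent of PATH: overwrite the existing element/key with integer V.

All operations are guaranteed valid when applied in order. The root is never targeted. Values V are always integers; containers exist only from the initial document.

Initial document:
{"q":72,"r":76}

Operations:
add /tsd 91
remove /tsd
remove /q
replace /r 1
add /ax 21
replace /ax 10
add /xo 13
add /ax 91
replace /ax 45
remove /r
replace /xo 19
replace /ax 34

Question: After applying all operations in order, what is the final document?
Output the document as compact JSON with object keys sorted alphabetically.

After op 1 (add /tsd 91): {"q":72,"r":76,"tsd":91}
After op 2 (remove /tsd): {"q":72,"r":76}
After op 3 (remove /q): {"r":76}
After op 4 (replace /r 1): {"r":1}
After op 5 (add /ax 21): {"ax":21,"r":1}
After op 6 (replace /ax 10): {"ax":10,"r":1}
After op 7 (add /xo 13): {"ax":10,"r":1,"xo":13}
After op 8 (add /ax 91): {"ax":91,"r":1,"xo":13}
After op 9 (replace /ax 45): {"ax":45,"r":1,"xo":13}
After op 10 (remove /r): {"ax":45,"xo":13}
After op 11 (replace /xo 19): {"ax":45,"xo":19}
After op 12 (replace /ax 34): {"ax":34,"xo":19}

Answer: {"ax":34,"xo":19}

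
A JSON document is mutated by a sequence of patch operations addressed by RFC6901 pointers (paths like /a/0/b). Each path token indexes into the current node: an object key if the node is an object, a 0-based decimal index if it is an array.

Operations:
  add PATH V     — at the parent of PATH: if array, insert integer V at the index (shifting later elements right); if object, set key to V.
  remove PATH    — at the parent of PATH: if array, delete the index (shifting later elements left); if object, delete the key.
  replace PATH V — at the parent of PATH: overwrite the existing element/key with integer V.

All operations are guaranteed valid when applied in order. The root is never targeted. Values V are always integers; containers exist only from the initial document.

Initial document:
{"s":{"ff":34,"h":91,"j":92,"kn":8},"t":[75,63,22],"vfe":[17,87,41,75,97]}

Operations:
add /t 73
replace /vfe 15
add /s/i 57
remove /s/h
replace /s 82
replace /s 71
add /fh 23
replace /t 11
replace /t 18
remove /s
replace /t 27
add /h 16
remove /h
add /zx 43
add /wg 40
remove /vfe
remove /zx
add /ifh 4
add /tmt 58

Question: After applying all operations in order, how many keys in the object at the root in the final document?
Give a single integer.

Answer: 5

Derivation:
After op 1 (add /t 73): {"s":{"ff":34,"h":91,"j":92,"kn":8},"t":73,"vfe":[17,87,41,75,97]}
After op 2 (replace /vfe 15): {"s":{"ff":34,"h":91,"j":92,"kn":8},"t":73,"vfe":15}
After op 3 (add /s/i 57): {"s":{"ff":34,"h":91,"i":57,"j":92,"kn":8},"t":73,"vfe":15}
After op 4 (remove /s/h): {"s":{"ff":34,"i":57,"j":92,"kn":8},"t":73,"vfe":15}
After op 5 (replace /s 82): {"s":82,"t":73,"vfe":15}
After op 6 (replace /s 71): {"s":71,"t":73,"vfe":15}
After op 7 (add /fh 23): {"fh":23,"s":71,"t":73,"vfe":15}
After op 8 (replace /t 11): {"fh":23,"s":71,"t":11,"vfe":15}
After op 9 (replace /t 18): {"fh":23,"s":71,"t":18,"vfe":15}
After op 10 (remove /s): {"fh":23,"t":18,"vfe":15}
After op 11 (replace /t 27): {"fh":23,"t":27,"vfe":15}
After op 12 (add /h 16): {"fh":23,"h":16,"t":27,"vfe":15}
After op 13 (remove /h): {"fh":23,"t":27,"vfe":15}
After op 14 (add /zx 43): {"fh":23,"t":27,"vfe":15,"zx":43}
After op 15 (add /wg 40): {"fh":23,"t":27,"vfe":15,"wg":40,"zx":43}
After op 16 (remove /vfe): {"fh":23,"t":27,"wg":40,"zx":43}
After op 17 (remove /zx): {"fh":23,"t":27,"wg":40}
After op 18 (add /ifh 4): {"fh":23,"ifh":4,"t":27,"wg":40}
After op 19 (add /tmt 58): {"fh":23,"ifh":4,"t":27,"tmt":58,"wg":40}
Size at the root: 5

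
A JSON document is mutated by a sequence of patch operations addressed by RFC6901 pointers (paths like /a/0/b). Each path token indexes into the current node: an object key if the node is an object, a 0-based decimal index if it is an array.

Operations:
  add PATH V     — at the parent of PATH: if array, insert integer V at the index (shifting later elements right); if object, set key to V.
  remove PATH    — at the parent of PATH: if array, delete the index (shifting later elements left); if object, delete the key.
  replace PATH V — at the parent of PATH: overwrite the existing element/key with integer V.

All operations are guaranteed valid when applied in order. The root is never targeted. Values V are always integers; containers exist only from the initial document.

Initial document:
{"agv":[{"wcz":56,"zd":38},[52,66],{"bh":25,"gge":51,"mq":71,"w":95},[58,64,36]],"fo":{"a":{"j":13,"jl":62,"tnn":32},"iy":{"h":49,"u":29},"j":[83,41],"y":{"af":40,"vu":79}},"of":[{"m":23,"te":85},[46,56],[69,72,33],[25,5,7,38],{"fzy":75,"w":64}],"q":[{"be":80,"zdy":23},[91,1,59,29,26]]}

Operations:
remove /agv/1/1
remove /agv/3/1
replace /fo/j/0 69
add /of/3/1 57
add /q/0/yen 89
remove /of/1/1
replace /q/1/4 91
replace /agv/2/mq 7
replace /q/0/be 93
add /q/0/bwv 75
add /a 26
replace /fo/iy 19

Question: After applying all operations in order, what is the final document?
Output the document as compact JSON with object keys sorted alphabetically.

After op 1 (remove /agv/1/1): {"agv":[{"wcz":56,"zd":38},[52],{"bh":25,"gge":51,"mq":71,"w":95},[58,64,36]],"fo":{"a":{"j":13,"jl":62,"tnn":32},"iy":{"h":49,"u":29},"j":[83,41],"y":{"af":40,"vu":79}},"of":[{"m":23,"te":85},[46,56],[69,72,33],[25,5,7,38],{"fzy":75,"w":64}],"q":[{"be":80,"zdy":23},[91,1,59,29,26]]}
After op 2 (remove /agv/3/1): {"agv":[{"wcz":56,"zd":38},[52],{"bh":25,"gge":51,"mq":71,"w":95},[58,36]],"fo":{"a":{"j":13,"jl":62,"tnn":32},"iy":{"h":49,"u":29},"j":[83,41],"y":{"af":40,"vu":79}},"of":[{"m":23,"te":85},[46,56],[69,72,33],[25,5,7,38],{"fzy":75,"w":64}],"q":[{"be":80,"zdy":23},[91,1,59,29,26]]}
After op 3 (replace /fo/j/0 69): {"agv":[{"wcz":56,"zd":38},[52],{"bh":25,"gge":51,"mq":71,"w":95},[58,36]],"fo":{"a":{"j":13,"jl":62,"tnn":32},"iy":{"h":49,"u":29},"j":[69,41],"y":{"af":40,"vu":79}},"of":[{"m":23,"te":85},[46,56],[69,72,33],[25,5,7,38],{"fzy":75,"w":64}],"q":[{"be":80,"zdy":23},[91,1,59,29,26]]}
After op 4 (add /of/3/1 57): {"agv":[{"wcz":56,"zd":38},[52],{"bh":25,"gge":51,"mq":71,"w":95},[58,36]],"fo":{"a":{"j":13,"jl":62,"tnn":32},"iy":{"h":49,"u":29},"j":[69,41],"y":{"af":40,"vu":79}},"of":[{"m":23,"te":85},[46,56],[69,72,33],[25,57,5,7,38],{"fzy":75,"w":64}],"q":[{"be":80,"zdy":23},[91,1,59,29,26]]}
After op 5 (add /q/0/yen 89): {"agv":[{"wcz":56,"zd":38},[52],{"bh":25,"gge":51,"mq":71,"w":95},[58,36]],"fo":{"a":{"j":13,"jl":62,"tnn":32},"iy":{"h":49,"u":29},"j":[69,41],"y":{"af":40,"vu":79}},"of":[{"m":23,"te":85},[46,56],[69,72,33],[25,57,5,7,38],{"fzy":75,"w":64}],"q":[{"be":80,"yen":89,"zdy":23},[91,1,59,29,26]]}
After op 6 (remove /of/1/1): {"agv":[{"wcz":56,"zd":38},[52],{"bh":25,"gge":51,"mq":71,"w":95},[58,36]],"fo":{"a":{"j":13,"jl":62,"tnn":32},"iy":{"h":49,"u":29},"j":[69,41],"y":{"af":40,"vu":79}},"of":[{"m":23,"te":85},[46],[69,72,33],[25,57,5,7,38],{"fzy":75,"w":64}],"q":[{"be":80,"yen":89,"zdy":23},[91,1,59,29,26]]}
After op 7 (replace /q/1/4 91): {"agv":[{"wcz":56,"zd":38},[52],{"bh":25,"gge":51,"mq":71,"w":95},[58,36]],"fo":{"a":{"j":13,"jl":62,"tnn":32},"iy":{"h":49,"u":29},"j":[69,41],"y":{"af":40,"vu":79}},"of":[{"m":23,"te":85},[46],[69,72,33],[25,57,5,7,38],{"fzy":75,"w":64}],"q":[{"be":80,"yen":89,"zdy":23},[91,1,59,29,91]]}
After op 8 (replace /agv/2/mq 7): {"agv":[{"wcz":56,"zd":38},[52],{"bh":25,"gge":51,"mq":7,"w":95},[58,36]],"fo":{"a":{"j":13,"jl":62,"tnn":32},"iy":{"h":49,"u":29},"j":[69,41],"y":{"af":40,"vu":79}},"of":[{"m":23,"te":85},[46],[69,72,33],[25,57,5,7,38],{"fzy":75,"w":64}],"q":[{"be":80,"yen":89,"zdy":23},[91,1,59,29,91]]}
After op 9 (replace /q/0/be 93): {"agv":[{"wcz":56,"zd":38},[52],{"bh":25,"gge":51,"mq":7,"w":95},[58,36]],"fo":{"a":{"j":13,"jl":62,"tnn":32},"iy":{"h":49,"u":29},"j":[69,41],"y":{"af":40,"vu":79}},"of":[{"m":23,"te":85},[46],[69,72,33],[25,57,5,7,38],{"fzy":75,"w":64}],"q":[{"be":93,"yen":89,"zdy":23},[91,1,59,29,91]]}
After op 10 (add /q/0/bwv 75): {"agv":[{"wcz":56,"zd":38},[52],{"bh":25,"gge":51,"mq":7,"w":95},[58,36]],"fo":{"a":{"j":13,"jl":62,"tnn":32},"iy":{"h":49,"u":29},"j":[69,41],"y":{"af":40,"vu":79}},"of":[{"m":23,"te":85},[46],[69,72,33],[25,57,5,7,38],{"fzy":75,"w":64}],"q":[{"be":93,"bwv":75,"yen":89,"zdy":23},[91,1,59,29,91]]}
After op 11 (add /a 26): {"a":26,"agv":[{"wcz":56,"zd":38},[52],{"bh":25,"gge":51,"mq":7,"w":95},[58,36]],"fo":{"a":{"j":13,"jl":62,"tnn":32},"iy":{"h":49,"u":29},"j":[69,41],"y":{"af":40,"vu":79}},"of":[{"m":23,"te":85},[46],[69,72,33],[25,57,5,7,38],{"fzy":75,"w":64}],"q":[{"be":93,"bwv":75,"yen":89,"zdy":23},[91,1,59,29,91]]}
After op 12 (replace /fo/iy 19): {"a":26,"agv":[{"wcz":56,"zd":38},[52],{"bh":25,"gge":51,"mq":7,"w":95},[58,36]],"fo":{"a":{"j":13,"jl":62,"tnn":32},"iy":19,"j":[69,41],"y":{"af":40,"vu":79}},"of":[{"m":23,"te":85},[46],[69,72,33],[25,57,5,7,38],{"fzy":75,"w":64}],"q":[{"be":93,"bwv":75,"yen":89,"zdy":23},[91,1,59,29,91]]}

Answer: {"a":26,"agv":[{"wcz":56,"zd":38},[52],{"bh":25,"gge":51,"mq":7,"w":95},[58,36]],"fo":{"a":{"j":13,"jl":62,"tnn":32},"iy":19,"j":[69,41],"y":{"af":40,"vu":79}},"of":[{"m":23,"te":85},[46],[69,72,33],[25,57,5,7,38],{"fzy":75,"w":64}],"q":[{"be":93,"bwv":75,"yen":89,"zdy":23},[91,1,59,29,91]]}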